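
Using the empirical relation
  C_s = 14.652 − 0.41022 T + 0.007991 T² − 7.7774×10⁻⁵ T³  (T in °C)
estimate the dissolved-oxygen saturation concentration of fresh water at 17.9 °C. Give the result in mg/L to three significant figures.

C_s ≈ 9.42 mg/L

C_s = 14.652 − 0.41022×17.9 + 0.007991×17.9² − 7.7774×10⁻⁵×17.9³ = 9.423 mg/L.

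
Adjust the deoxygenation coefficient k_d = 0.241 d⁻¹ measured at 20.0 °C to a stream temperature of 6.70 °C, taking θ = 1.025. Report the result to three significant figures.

k_d(T₂) = k_d(T₁) · θ^(T₂−T₁) = 0.241 × 1.025^(6.70−20.0)
= 0.241 × 1.025^-13.3 = 0.241 × 0.7201 = 0.1735 d⁻¹.

k_d ≈ 0.174 d⁻¹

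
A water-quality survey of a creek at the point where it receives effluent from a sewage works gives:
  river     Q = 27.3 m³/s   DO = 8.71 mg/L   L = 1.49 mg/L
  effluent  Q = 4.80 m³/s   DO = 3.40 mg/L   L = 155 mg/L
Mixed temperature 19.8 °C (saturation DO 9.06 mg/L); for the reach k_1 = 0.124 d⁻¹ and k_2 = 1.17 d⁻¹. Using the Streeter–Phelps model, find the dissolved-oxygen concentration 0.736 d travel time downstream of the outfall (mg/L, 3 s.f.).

DO ≈ 7.16 mg/L

Mixed DO = (27.3×8.71 + 4.80×3.40)/(27.3+4.80) = 254.1/32.10 = 7.916 mg/L.
Mixed L₀ = (27.3×1.49 + 4.80×155)/(32.10) = 784.7/32.10 = 24.44 mg/L.
Initial deficit D₀ = C_s − DO₀ = 9.06 − 7.916 = 1.144 mg/L.
D(0.736) = [0.124×24.44/(1.17−0.124)](e^(−0.124×0.736) − e^(−1.17×0.736)) + 1.144 e^(−1.17×0.736)
= 2.898 × (0.9128 − 0.4227) + 1.144 × 0.4227 = 1.904 mg/L.
DO = 9.06 − 1.904 = 7.156 mg/L.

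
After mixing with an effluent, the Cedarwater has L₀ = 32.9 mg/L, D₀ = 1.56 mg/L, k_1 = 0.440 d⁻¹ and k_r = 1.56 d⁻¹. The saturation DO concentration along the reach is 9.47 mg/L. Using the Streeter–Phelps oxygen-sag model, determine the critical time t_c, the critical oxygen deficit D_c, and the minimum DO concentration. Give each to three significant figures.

t_c ≈ 1.02 d; D_c ≈ 5.94 mg/L; min DO ≈ 3.53 mg/L

At the critical point dD/dt = 0, so k_1 L₀ e^(−k_1 t) = k_r D. Substituting D(t) from the Streeter–Phelps equation and solving for t gives
t_c = ln[(k_r/k_1)(1 − D₀(k_r−k_1)/(k_1 L₀))] / (k_r−k_1).
Here k_r−k_1 = 1.120 d⁻¹ and 1 − D₀(k_r−k_1)/(k_1 L₀) = 1 − 1.56×1.120/(0.440×32.9) = 0.8793, so
t_c = ln(3.545 × 0.8793) / 1.120 = 1.137 / 1.120 = 1.015 d.
L(t_c) = L₀ e^(−k_1 t_c) = 32.9 × 0.6397 = 21.05 mg/L, and at the critical point k_r D_c = k_1 L, so D_c = (0.440/1.56) × 21.05 = 5.936 mg/L.
Minimum DO = C_s − D_c = 9.47 − 5.936 = 3.534 mg/L.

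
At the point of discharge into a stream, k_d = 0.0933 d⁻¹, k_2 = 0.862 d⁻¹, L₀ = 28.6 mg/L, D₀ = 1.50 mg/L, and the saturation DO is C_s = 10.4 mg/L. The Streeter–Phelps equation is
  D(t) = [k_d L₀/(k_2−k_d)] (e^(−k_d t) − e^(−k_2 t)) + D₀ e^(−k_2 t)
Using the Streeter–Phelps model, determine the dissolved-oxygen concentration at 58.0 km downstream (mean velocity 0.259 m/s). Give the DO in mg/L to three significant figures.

Travel time t = x/v = 58.0 km / (0.259 m/s) = 58000 m / 0.259 m/s = 223900 s = 2.592 d.
k_d L₀/(k_2−k_d) = 0.0933×28.6/(0.862−0.0933) = 2.668/0.7687 = 3.471 mg/L.
e^(−k_d t) = e^(−0.0933×2.592) = 0.7852; e^(−k_2 t) = e^(−0.862×2.592) = 0.1071.
D = 3.471 × (0.7852 − 0.1071) + 1.50 × 0.1071 = 2.354 + 0.1606 = 2.515 mg/L.
DO = C_s − D = 10.4 − 2.515 = 7.885 mg/L.

DO ≈ 7.89 mg/L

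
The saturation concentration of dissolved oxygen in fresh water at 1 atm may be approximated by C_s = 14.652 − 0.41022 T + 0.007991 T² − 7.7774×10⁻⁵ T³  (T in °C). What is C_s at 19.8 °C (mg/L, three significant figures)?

C_s = 14.652 − 0.41022×19.8 + 0.007991×19.8² − 7.7774×10⁻⁵×19.8³ = 9.059 mg/L.

C_s ≈ 9.06 mg/L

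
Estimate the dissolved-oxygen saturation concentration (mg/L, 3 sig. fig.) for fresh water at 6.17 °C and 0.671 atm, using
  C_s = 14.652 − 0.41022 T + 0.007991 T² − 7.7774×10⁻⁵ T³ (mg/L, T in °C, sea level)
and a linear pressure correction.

C_s ≈ 8.33 mg/L

At sea level: C_s = 14.652 − 0.41022×6.17 + 0.007991×6.17² − 7.7774×10⁻⁵×6.17³ = 12.41 mg/L.
Pressure correction: C_s' = 12.41 × 0.671 = 8.325 mg/L.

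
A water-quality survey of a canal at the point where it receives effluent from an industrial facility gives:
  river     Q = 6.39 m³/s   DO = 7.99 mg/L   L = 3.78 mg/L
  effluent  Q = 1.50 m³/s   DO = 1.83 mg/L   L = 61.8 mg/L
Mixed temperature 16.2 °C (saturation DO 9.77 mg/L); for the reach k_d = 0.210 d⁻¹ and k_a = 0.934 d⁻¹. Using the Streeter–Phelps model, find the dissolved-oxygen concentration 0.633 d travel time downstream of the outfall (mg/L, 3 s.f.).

DO ≈ 6.75 mg/L

Mixed DO = (6.39×7.99 + 1.50×1.83)/(6.39+1.50) = 53.80/7.890 = 6.819 mg/L.
Mixed L₀ = (6.39×3.78 + 1.50×61.8)/(7.890) = 116.9/7.890 = 14.81 mg/L.
Initial deficit D₀ = C_s − DO₀ = 9.77 − 6.819 = 2.951 mg/L.
D(0.633) = [0.210×14.81/(0.934−0.210)](e^(−0.210×0.633) − e^(−0.934×0.633)) + 2.951 e^(−0.934×0.633)
= 4.296 × (0.8755 − 0.5537) + 2.951 × 0.5537 = 3.017 mg/L.
DO = 9.77 − 3.017 = 6.753 mg/L.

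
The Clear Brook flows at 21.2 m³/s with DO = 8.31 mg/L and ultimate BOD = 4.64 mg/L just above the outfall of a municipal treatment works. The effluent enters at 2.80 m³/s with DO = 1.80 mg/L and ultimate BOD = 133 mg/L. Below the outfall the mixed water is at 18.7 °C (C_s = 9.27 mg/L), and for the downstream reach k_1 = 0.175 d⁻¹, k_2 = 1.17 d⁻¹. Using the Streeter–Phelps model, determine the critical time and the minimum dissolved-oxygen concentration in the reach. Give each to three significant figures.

t_c ≈ 1.22 d; minimum DO ≈ 6.90 mg/L

Mixed DO = (21.2×8.31 + 2.80×1.80)/(21.2+2.80) = 181.2/24.00 = 7.550 mg/L.
Mixed L₀ = (21.2×4.64 + 2.80×133)/(24.00) = 470.8/24.00 = 19.62 mg/L.
Initial deficit D₀ = C_s − DO₀ = 9.27 − 7.550 = 1.720 mg/L.
t_c = (1/0.9950) ln[(1.17/0.175)(1 − 1.720×0.9950/(0.175×19.62))] = 1.005 × ln(3.353) = 1.216 d.
D_c = (0.175/1.17) × 19.62 × e^(−0.175×1.216) = 0.1496 × 19.62 × 0.8083 = 2.372 mg/L.
Minimum DO = 9.27 − 2.372 = 6.898 mg/L.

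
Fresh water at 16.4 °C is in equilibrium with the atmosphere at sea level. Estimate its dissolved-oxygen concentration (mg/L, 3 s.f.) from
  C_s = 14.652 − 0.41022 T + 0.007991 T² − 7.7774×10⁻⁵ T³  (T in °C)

C_s = 14.652 − 0.41022×16.4 + 0.007991×16.4² − 7.7774×10⁻⁵×16.4³ = 9.731 mg/L.

C_s ≈ 9.73 mg/L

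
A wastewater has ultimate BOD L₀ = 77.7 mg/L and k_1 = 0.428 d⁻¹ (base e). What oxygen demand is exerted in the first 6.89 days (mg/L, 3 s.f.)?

y ≈ 73.6 mg/L

y_t = L₀(1 − e^(−k_1 t)) = 77.7 × (1 − e^(−0.428×6.89))
= 77.7 × (1 − 0.05240) = 77.7 × 0.9476 = 73.63 mg/L.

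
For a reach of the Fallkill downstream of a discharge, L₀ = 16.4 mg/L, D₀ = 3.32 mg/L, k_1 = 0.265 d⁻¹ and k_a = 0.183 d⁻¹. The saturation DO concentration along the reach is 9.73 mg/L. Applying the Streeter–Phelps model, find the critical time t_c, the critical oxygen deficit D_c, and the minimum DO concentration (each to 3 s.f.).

t_c = [1/(k_a−k_1)] ln[(k_a/k_1)(1 − D₀(k_a−k_1)/(k_1 L₀))]
= [1/(0.183−0.265)] ln[(0.183/0.265)(1 − 3.32×-0.08200/(0.265×16.4))]
= (1/-0.08200) ln[0.6906 × 1.063] = -12.20 × ln(0.7338) = -12.20 × -0.3095 = 3.774 d.
D_c = (k_1/k_a) L₀ e^(−k_1 t_c) = (0.265/0.183) × 16.4 × e^(−0.265×3.774) = 1.448 × 16.4 × 0.3678 = 8.735 mg/L.
Minimum DO = C_s − D_c = 9.73 − 8.735 = 0.9948 mg/L.

t_c ≈ 3.77 d; D_c ≈ 8.74 mg/L; min DO ≈ 0.995 mg/L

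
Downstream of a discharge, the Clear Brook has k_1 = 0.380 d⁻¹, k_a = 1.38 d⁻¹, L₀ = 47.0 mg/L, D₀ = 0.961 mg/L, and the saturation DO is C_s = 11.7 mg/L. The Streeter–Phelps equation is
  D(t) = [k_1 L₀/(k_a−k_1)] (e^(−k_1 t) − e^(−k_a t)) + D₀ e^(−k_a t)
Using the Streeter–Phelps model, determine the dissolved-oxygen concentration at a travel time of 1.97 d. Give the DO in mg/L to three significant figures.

DO ≈ 4.37 mg/L

k_1 L₀/(k_a−k_1) = 0.380×47.0/(1.38−0.380) = 17.86/1.000 = 17.86 mg/L.
e^(−k_1 t) = e^(−0.380×1.970) = 0.4730; e^(−k_a t) = e^(−1.38×1.970) = 0.06597.
D = 17.86 × (0.4730 − 0.06597) + 0.961 × 0.06597 = 7.270 + 0.06339 = 7.334 mg/L.
DO = C_s − D = 11.7 − 7.334 = 4.366 mg/L.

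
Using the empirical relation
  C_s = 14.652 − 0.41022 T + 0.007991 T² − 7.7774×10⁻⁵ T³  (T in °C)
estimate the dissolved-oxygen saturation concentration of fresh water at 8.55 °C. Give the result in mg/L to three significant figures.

C_s ≈ 11.7 mg/L

C_s = 14.652 − 0.41022×8.55 + 0.007991×8.55² − 7.7774×10⁻⁵×8.55³ = 11.68 mg/L.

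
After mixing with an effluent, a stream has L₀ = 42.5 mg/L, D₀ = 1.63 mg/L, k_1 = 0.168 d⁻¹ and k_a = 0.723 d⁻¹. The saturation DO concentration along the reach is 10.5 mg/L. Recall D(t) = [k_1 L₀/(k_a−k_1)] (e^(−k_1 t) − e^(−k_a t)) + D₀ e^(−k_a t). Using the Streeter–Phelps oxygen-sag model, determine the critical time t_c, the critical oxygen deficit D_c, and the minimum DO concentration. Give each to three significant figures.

t_c ≈ 2.39 d; D_c ≈ 6.61 mg/L; min DO ≈ 3.89 mg/L

With k_a/k_1 = 4.304 and 1 − D₀(k_a−k_1)/(k_1 L₀) = 0.8733,
t_c = ln(4.304 × 0.8733) / (0.723 − 0.168) = ln(3.758) / 0.5550 = 1.324/0.5550 = 2.386 d.
L(t_c) = L₀ e^(−k_1 t_c) = 42.5 × 0.6698 = 28.47 mg/L, and at the critical point k_a D_c = k_1 L, so D_c = (0.168/0.723) × 28.47 = 6.615 mg/L.
Minimum DO = C_s − D_c = 10.5 − 6.615 = 3.885 mg/L.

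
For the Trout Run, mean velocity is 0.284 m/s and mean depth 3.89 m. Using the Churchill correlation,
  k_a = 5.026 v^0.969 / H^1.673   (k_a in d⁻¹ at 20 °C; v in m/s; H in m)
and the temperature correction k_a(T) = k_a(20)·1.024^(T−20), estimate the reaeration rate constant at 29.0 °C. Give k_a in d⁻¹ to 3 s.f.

k_a(20) = 5.026 × 0.284^0.969 / 3.89^1.673 = 5.026 × 0.2953 / 9.705 = 0.1529 d⁻¹.
k_a(29.0) = 0.1529 × 1.024^(29.0−20) = 0.1529 × 1.238 = 0.1893 d⁻¹.

k_a ≈ 0.189 d⁻¹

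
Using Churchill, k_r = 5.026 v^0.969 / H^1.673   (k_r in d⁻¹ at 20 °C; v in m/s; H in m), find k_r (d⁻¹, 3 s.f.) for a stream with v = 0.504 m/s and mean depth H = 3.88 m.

k_r ≈ 0.268 d⁻¹

k_r = 5.026 × 0.504^0.969 / 3.88^1.673 = 5.026 × 0.5148 / 9.663 = 0.2678 d⁻¹.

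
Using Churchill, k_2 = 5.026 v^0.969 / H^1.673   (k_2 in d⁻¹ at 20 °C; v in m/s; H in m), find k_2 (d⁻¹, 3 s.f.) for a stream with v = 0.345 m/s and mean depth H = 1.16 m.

k_2 = 5.026 × 0.345^0.969 / 1.16^1.673 = 5.026 × 0.3566 / 1.282 = 1.398 d⁻¹.

k_2 ≈ 1.40 d⁻¹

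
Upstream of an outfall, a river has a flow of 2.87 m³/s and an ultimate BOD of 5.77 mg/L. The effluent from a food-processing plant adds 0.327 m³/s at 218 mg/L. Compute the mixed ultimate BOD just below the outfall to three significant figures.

Flow-weighted mixing: C = (Q_r C_r + Q_w C_w)/(Q_r + Q_w)
= (2.87×5.77 + 0.327×218)/(2.87 + 0.327) = 87.85/3.197 = 27.48 mg/L.

27.5 mg/L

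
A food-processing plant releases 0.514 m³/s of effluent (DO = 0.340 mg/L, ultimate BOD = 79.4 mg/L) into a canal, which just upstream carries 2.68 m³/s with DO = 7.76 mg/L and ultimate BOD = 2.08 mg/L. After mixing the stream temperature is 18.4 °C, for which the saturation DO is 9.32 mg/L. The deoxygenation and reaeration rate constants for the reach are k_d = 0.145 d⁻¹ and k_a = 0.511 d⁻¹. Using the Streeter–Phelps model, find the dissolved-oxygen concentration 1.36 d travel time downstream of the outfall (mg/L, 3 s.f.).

Mixed DO = (2.68×7.76 + 0.514×0.340)/(2.68+0.514) = 20.97/3.194 = 6.566 mg/L.
Mixed L₀ = (2.68×2.08 + 0.514×79.4)/(3.194) = 46.39/3.194 = 14.52 mg/L.
Initial deficit D₀ = C_s − DO₀ = 9.32 − 6.566 = 2.754 mg/L.
D(1.36) = [0.145×14.52/(0.511−0.145)](e^(−0.145×1.36) − e^(−0.511×1.36)) + 2.754 e^(−0.511×1.36)
= 5.754 × (0.8210 − 0.4991) + 2.754 × 0.4991 = 3.227 mg/L.
DO = 9.32 − 3.227 = 6.093 mg/L.

DO ≈ 6.09 mg/L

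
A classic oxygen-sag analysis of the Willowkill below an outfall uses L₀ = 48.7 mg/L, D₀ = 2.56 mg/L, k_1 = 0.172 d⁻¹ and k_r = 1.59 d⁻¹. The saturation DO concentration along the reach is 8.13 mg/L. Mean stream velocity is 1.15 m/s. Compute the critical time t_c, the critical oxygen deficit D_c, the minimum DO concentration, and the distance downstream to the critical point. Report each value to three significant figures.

t_c ≈ 1.17 d; D_c ≈ 4.31 mg/L; min DO ≈ 3.82 mg/L; x_c ≈ 116 km

At the critical point dD/dt = 0, so k_1 L₀ e^(−k_1 t) = k_r D. Substituting D(t) from the Streeter–Phelps equation and solving for t gives
t_c = ln[(k_r/k_1)(1 − D₀(k_r−k_1)/(k_1 L₀))] / (k_r−k_1).
Here k_r−k_1 = 1.418 d⁻¹ and 1 − D₀(k_r−k_1)/(k_1 L₀) = 1 − 2.56×1.418/(0.172×48.7) = 0.5666, so
t_c = ln(9.244 × 0.5666) / 1.418 = 1.656 / 1.418 = 1.168 d.
L(t_c) = L₀ e^(−k_1 t_c) = 48.7 × 0.8180 = 39.84 mg/L, and at the critical point k_r D_c = k_1 L, so D_c = (0.172/1.59) × 39.84 = 4.310 mg/L.
Minimum DO = C_s − D_c = 8.13 − 4.310 = 3.820 mg/L.
x_c = v t_c = 1.15 m/s × 1.168 d × 86400 s/d = 116000 m ≈ 116 km.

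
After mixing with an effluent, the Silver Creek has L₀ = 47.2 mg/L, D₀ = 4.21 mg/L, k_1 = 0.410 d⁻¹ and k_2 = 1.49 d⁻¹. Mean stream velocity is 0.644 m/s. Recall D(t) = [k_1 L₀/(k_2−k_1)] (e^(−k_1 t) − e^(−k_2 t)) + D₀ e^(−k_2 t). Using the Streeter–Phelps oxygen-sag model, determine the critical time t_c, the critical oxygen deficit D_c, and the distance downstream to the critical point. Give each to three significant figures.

t_c ≈ 0.947 d; D_c ≈ 8.81 mg/L; x_c ≈ 52.7 km

t_c = [1/(k_2−k_1)] ln[(k_2/k_1)(1 − D₀(k_2−k_1)/(k_1 L₀))]
= [1/(1.49−0.410)] ln[(1.49/0.410)(1 − 4.21×1.080/(0.410×47.2))]
= (1/1.080) ln[3.634 × 0.7650] = 0.9259 × ln(2.780) = 0.9259 × 1.023 = 0.9468 d.
D_c = (k_1/k_2) L₀ e^(−k_1 t_c) = (0.410/1.49) × 47.2 × e^(−0.410×0.9468) = 0.2752 × 47.2 × 0.6783 = 8.809 mg/L.
x_c = v t_c = 0.644 m/s × 0.9468 d × 86400 s/d = 52680 m ≈ 52.7 km.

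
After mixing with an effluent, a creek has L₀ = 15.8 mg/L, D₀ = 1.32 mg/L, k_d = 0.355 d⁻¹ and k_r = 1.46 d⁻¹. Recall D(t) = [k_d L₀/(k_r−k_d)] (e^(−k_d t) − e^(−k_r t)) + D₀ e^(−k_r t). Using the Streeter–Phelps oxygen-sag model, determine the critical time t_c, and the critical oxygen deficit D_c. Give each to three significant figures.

With k_r/k_d = 4.113 and 1 − D₀(k_r−k_d)/(k_d L₀) = 0.7400,
t_c = ln(4.113 × 0.7400) / (1.46 − 0.355) = ln(3.043) / 1.105 = 1.113/1.105 = 1.007 d.
D_c = (k_d/k_r) L₀ e^(−k_d t_c) = (0.355/1.46) × 15.8 × e^(−0.355×1.007) = 0.2432 × 15.8 × 0.6994 = 2.687 mg/L.

t_c ≈ 1.01 d; D_c ≈ 2.69 mg/L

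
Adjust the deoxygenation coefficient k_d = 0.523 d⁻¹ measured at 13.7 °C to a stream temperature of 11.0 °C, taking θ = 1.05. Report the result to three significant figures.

k_d(T₂) = k_d(T₁) · θ^(T₂−T₁) = 0.523 × 1.05^(11.0−13.7)
= 0.523 × 1.05^-2.70 = 0.523 × 0.8766 = 0.4584 d⁻¹.

k_d ≈ 0.458 d⁻¹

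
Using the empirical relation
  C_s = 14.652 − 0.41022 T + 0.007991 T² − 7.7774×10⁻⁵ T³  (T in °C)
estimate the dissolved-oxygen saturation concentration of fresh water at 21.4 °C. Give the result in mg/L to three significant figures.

C_s ≈ 8.77 mg/L

C_s = 14.652 − 0.41022×21.4 + 0.007991×21.4² − 7.7774×10⁻⁵×21.4³ = 8.771 mg/L.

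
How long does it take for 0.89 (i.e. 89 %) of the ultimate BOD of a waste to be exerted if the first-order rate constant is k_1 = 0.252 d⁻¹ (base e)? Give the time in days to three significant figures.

t ≈ 8.76 d

y/L₀ = 1 − e^(−k_1 t) = 0.89 ⇒ e^(−k_1 t) = 0.110
t = −ln(0.110) / 0.252 = 2.207 / 0.252 = 8.759 d.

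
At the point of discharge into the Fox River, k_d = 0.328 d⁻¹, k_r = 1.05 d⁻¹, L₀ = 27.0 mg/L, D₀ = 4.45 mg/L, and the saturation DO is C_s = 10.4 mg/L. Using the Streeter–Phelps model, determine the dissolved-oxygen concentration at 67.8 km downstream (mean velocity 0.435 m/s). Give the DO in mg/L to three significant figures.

Travel time t = x/v = 67.8 km / (0.435 m/s) = 67800 m / 0.435 m/s = 155900 s = 1.804 d.
k_d L₀/(k_r−k_d) = 0.328×27.0/(1.05−0.328) = 8.856/0.7220 = 12.27 mg/L.
e^(−k_d t) = e^(−0.328×1.804) = 0.5534; e^(−k_r t) = e^(−1.05×1.804) = 0.1504.
D = 12.27 × (0.5534 − 0.1504) + 4.45 × 0.1504 = 4.942 + 0.6695 = 5.612 mg/L.
DO = C_s − D = 10.4 − 5.612 = 4.788 mg/L.

DO ≈ 4.79 mg/L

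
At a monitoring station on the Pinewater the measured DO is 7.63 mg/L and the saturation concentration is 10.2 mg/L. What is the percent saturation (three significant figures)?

74.8 % saturation

% saturation = C/C_s × 100 = 7.63/10.2 × 100 = 74.8 %.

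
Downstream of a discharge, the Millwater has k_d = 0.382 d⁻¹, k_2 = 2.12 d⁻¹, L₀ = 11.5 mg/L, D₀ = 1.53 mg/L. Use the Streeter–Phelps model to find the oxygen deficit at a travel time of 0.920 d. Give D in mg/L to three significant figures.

D ≈ 1.64 mg/L

k_d L₀/(k_2−k_d) = 0.382×11.5/(2.12−0.382) = 4.393/1.738 = 2.528 mg/L.
e^(−k_d t) = e^(−0.382×0.9200) = 0.7037; e^(−k_2 t) = e^(−2.12×0.9200) = 0.1422.
D = 2.528 × (0.7037 − 0.1422) + 1.53 × 0.1422 = 1.419 + 0.2176 = 1.637 mg/L.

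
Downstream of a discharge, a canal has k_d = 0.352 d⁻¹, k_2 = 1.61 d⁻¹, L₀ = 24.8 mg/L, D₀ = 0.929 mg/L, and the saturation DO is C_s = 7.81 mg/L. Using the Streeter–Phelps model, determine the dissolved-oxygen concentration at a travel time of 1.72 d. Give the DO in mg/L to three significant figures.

DO ≈ 4.40 mg/L

k_d L₀/(k_2−k_d) = 0.352×24.8/(1.61−0.352) = 8.730/1.258 = 6.939 mg/L.
e^(−k_d t) = e^(−0.352×1.720) = 0.5458; e^(−k_2 t) = e^(−1.61×1.720) = 0.06271.
D = 6.939 × (0.5458 − 0.06271) + 0.929 × 0.06271 = 3.353 + 0.05826 = 3.411 mg/L.
DO = C_s − D = 7.81 − 3.411 = 4.399 mg/L.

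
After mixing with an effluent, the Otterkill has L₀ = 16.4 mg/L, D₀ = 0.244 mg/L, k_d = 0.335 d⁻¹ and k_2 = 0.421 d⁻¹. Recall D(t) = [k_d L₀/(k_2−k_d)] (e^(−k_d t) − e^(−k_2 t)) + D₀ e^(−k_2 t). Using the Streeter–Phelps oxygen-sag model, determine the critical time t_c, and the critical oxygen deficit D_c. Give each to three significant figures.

t_c ≈ 2.61 d; D_c ≈ 5.44 mg/L

t_c = [1/(k_2−k_d)] ln[(k_2/k_d)(1 − D₀(k_2−k_d)/(k_d L₀))]
= [1/(0.421−0.335)] ln[(0.421/0.335)(1 − 0.244×0.08600/(0.335×16.4))]
= (1/0.08600) ln[1.257 × 0.9962] = 11.63 × ln(1.252) = 11.63 × 0.2247 = 2.613 d.
D_c = (k_d/k_2) L₀ e^(−k_d t_c) = (0.335/0.421) × 16.4 × e^(−0.335×2.613) = 0.7957 × 16.4 × 0.4168 = 5.439 mg/L.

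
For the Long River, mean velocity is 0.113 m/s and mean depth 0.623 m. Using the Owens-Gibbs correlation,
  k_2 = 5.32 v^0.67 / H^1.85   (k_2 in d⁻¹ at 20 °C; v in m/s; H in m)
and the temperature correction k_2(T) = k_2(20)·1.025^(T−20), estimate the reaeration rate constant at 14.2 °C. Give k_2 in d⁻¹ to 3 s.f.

k_2(20) = 5.32 × 0.113^0.67 / 0.623^1.85 = 5.32 × 0.2320 / 0.4167 = 2.963 d⁻¹.
k_2(14.2) = 2.963 × 1.025^(14.2−20) = 2.963 × 0.8666 = 2.567 d⁻¹.

k_2 ≈ 2.57 d⁻¹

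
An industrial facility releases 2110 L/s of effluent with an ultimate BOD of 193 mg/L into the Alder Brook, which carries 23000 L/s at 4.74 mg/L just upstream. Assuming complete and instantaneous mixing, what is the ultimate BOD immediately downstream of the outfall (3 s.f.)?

20.6 mg/L

Flow-weighted mixing: C = (Q_r C_r + Q_w C_w)/(Q_r + Q_w)
= (23000×4.74 + 2110×193)/(23000 + 2110) = 516200/25110 = 20.56 mg/L.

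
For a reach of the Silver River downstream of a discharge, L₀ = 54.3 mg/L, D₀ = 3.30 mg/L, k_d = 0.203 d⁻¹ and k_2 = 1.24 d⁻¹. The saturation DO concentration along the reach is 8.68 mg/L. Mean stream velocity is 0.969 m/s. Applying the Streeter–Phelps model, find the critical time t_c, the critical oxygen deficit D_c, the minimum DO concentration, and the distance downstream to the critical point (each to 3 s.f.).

t_c ≈ 1.39 d; D_c ≈ 6.71 mg/L; min DO ≈ 1.97 mg/L; x_c ≈ 116 km

t_c = [1/(k_2−k_d)] ln[(k_2/k_d)(1 − D₀(k_2−k_d)/(k_d L₀))]
= [1/(1.24−0.203)] ln[(1.24/0.203)(1 − 3.30×1.037/(0.203×54.3))]
= (1/1.037) ln[6.108 × 0.6895] = 0.9643 × ln(4.212) = 0.9643 × 1.438 = 1.387 d.
D_c = (k_d/k_2) L₀ e^(−k_d t_c) = (0.203/1.24) × 54.3 × e^(−0.203×1.387) = 0.1637 × 54.3 × 0.7547 = 6.709 mg/L.
Minimum DO = C_s − D_c = 8.68 − 6.709 = 1.971 mg/L.
x_c = v t_c = 0.969 m/s × 1.387 d × 86400 s/d = 116100 m ≈ 116 km.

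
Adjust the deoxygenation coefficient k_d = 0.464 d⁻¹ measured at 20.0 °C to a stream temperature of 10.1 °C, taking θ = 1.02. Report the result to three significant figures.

k_d(T₂) = k_d(T₁) · θ^(T₂−T₁) = 0.464 × 1.02^(10.1−20.0)
= 0.464 × 1.02^-9.90 = 0.464 × 0.8220 = 0.3814 d⁻¹.

k_d ≈ 0.381 d⁻¹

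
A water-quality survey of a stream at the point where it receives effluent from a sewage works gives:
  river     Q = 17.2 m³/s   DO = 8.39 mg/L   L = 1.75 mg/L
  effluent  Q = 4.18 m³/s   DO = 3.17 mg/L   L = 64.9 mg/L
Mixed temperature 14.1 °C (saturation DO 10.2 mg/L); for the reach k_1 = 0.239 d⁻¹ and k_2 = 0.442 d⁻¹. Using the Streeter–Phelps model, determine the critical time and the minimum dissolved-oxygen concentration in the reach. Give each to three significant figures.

Mixed DO = (17.2×8.39 + 4.18×3.17)/(17.2+4.18) = 157.6/21.38 = 7.369 mg/L.
Mixed L₀ = (17.2×1.75 + 4.18×64.9)/(21.38) = 301.4/21.38 = 14.10 mg/L.
Initial deficit D₀ = C_s − DO₀ = 10.2 − 7.369 = 2.831 mg/L.
t_c = (1/0.2030) ln[(0.442/0.239)(1 − 2.831×0.2030/(0.239×14.10))] = 4.926 × ln(1.534) = 2.108 d.
D_c = (0.239/0.442) × 14.10 × e^(−0.239×2.108) = 0.5407 × 14.10 × 0.6043 = 4.606 mg/L.
Minimum DO = 10.2 − 4.606 = 5.594 mg/L.

t_c ≈ 2.11 d; minimum DO ≈ 5.59 mg/L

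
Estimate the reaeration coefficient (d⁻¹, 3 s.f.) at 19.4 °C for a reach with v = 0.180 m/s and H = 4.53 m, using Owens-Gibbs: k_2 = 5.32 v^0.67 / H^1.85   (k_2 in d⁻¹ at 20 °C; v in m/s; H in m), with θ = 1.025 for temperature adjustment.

k_2(20) = 5.32 × 0.180^0.67 / 4.53^1.85 = 5.32 × 0.3170 / 16.36 = 0.1031 d⁻¹.
k_2(19.4) = 0.1031 × 1.025^(19.4−20) = 0.1031 × 0.9853 = 0.1016 d⁻¹.

k_2 ≈ 0.102 d⁻¹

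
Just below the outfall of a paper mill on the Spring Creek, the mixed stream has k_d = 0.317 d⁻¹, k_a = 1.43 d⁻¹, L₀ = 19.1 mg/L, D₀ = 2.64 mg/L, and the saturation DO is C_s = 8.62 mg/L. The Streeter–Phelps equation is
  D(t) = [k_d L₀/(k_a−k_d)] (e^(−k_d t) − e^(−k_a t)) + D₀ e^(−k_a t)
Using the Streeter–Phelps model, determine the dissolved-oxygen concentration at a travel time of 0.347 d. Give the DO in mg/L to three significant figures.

DO ≈ 5.45 mg/L

k_d L₀/(k_a−k_d) = 0.317×19.1/(1.43−0.317) = 6.055/1.113 = 5.440 mg/L.
e^(−k_d t) = e^(−0.317×0.3470) = 0.8958; e^(−k_a t) = e^(−1.43×0.3470) = 0.6088.
D = 5.440 × (0.8958 − 0.6088) + 2.64 × 0.6088 = 1.561 + 1.607 = 3.169 mg/L.
DO = C_s − D = 8.62 − 3.169 = 5.451 mg/L.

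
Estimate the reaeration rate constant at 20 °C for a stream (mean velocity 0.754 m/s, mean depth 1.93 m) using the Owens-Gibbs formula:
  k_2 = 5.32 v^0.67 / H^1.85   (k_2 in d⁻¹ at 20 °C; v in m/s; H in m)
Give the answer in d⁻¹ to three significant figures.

k_2 = 5.32 × 0.754^0.67 / 1.93^1.85 = 5.32 × 0.8276 / 3.375 = 1.305 d⁻¹.

k_2 ≈ 1.30 d⁻¹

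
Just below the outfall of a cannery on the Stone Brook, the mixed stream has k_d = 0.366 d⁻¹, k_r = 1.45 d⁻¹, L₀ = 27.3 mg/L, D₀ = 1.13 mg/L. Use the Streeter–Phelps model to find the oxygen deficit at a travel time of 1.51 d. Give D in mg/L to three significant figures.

D ≈ 4.40 mg/L

k_d L₀/(k_r−k_d) = 0.366×27.3/(1.45−0.366) = 9.992/1.084 = 9.218 mg/L.
e^(−k_d t) = e^(−0.366×1.510) = 0.5754; e^(−k_r t) = e^(−1.45×1.510) = 0.1120.
D = 9.218 × (0.5754 − 0.1120) + 1.13 × 0.1120 = 4.272 + 0.1265 = 4.398 mg/L.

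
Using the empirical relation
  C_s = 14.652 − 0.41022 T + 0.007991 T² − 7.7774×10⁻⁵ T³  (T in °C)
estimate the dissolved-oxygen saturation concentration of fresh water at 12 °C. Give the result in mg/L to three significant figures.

C_s ≈ 10.7 mg/L

C_s = 14.652 − 0.41022×12 + 0.007991×12² − 7.7774×10⁻⁵×12³ = 10.75 mg/L.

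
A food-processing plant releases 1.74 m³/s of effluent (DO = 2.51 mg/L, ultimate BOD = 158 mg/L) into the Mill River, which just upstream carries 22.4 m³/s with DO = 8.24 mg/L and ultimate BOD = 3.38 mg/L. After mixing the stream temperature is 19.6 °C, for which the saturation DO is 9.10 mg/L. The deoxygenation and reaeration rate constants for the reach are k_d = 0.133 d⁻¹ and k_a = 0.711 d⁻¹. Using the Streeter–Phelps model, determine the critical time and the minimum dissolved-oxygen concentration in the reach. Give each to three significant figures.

Mixed DO = (22.4×8.24 + 1.74×2.51)/(22.4+1.74) = 188.9/24.14 = 7.827 mg/L.
Mixed L₀ = (22.4×3.38 + 1.74×158)/(24.14) = 350.6/24.14 = 14.52 mg/L.
Initial deficit D₀ = C_s − DO₀ = 9.10 − 7.827 = 1.273 mg/L.
t_c = (1/0.5780) ln[(0.711/0.133)(1 − 1.273×0.5780/(0.133×14.52))] = 1.730 × ln(3.310) = 2.071 d.
D_c = (0.133/0.711) × 14.52 × e^(−0.133×2.071) = 0.1871 × 14.52 × 0.7593 = 2.063 mg/L.
Minimum DO = 9.10 − 2.063 = 7.037 mg/L.

t_c ≈ 2.07 d; minimum DO ≈ 7.04 mg/L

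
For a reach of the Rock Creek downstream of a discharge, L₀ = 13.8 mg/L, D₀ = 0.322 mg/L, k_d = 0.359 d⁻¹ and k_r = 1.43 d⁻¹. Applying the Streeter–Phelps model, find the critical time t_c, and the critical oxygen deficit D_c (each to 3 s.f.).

t_c ≈ 1.22 d; D_c ≈ 2.23 mg/L

At the critical point dD/dt = 0, so k_d L₀ e^(−k_d t) = k_r D. Substituting D(t) from the Streeter–Phelps equation and solving for t gives
t_c = ln[(k_r/k_d)(1 − D₀(k_r−k_d)/(k_d L₀))] / (k_r−k_d).
Here k_r−k_d = 1.071 d⁻¹ and 1 − D₀(k_r−k_d)/(k_d L₀) = 1 − 0.322×1.071/(0.359×13.8) = 0.9304, so
t_c = ln(3.983 × 0.9304) / 1.071 = 1.310 / 1.071 = 1.223 d.
D_c = (k_d/k_r) L₀ e^(−k_d t_c) = (0.359/1.43) × 13.8 × e^(−0.359×1.223) = 0.2510 × 13.8 × 0.6446 = 2.233 mg/L.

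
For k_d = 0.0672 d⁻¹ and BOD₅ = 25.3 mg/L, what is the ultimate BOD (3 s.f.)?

BOD₅ = L₀(1 − e^(−5k_d)) ⇒ L₀ = BOD₅ / (1 − e^(−5×0.0672))
= 25.3 / (1 − 0.7146) = 25.3 / 0.2854 = 88.65 mg/L.

L₀ ≈ 88.7 mg/L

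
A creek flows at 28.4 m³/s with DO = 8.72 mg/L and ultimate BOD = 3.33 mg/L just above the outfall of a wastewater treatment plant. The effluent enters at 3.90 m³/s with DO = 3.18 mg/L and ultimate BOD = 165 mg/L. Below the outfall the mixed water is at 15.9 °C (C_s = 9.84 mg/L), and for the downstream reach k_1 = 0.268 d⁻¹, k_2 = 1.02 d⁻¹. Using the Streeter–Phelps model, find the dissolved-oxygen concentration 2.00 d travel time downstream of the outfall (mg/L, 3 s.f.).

DO ≈ 5.90 mg/L

Mixed DO = (28.4×8.72 + 3.90×3.18)/(28.4+3.90) = 260.1/32.30 = 8.051 mg/L.
Mixed L₀ = (28.4×3.33 + 3.90×165)/(32.30) = 738.1/32.30 = 22.85 mg/L.
Initial deficit D₀ = C_s − DO₀ = 9.84 − 8.051 = 1.789 mg/L.
D(2.00) = [0.268×22.85/(1.02−0.268)](e^(−0.268×2.00) − e^(−1.02×2.00)) + 1.789 e^(−1.02×2.00)
= 8.144 × (0.5851 − 0.1300) + 1.789 × 0.1300 = 3.938 mg/L.
DO = 9.84 − 3.938 = 5.902 mg/L.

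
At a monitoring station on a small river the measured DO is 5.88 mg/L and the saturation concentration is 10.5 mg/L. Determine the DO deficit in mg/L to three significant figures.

D = C_s − C = 10.5 − 5.88 = 4.62 mg/L.

D ≈ 4.62 mg/L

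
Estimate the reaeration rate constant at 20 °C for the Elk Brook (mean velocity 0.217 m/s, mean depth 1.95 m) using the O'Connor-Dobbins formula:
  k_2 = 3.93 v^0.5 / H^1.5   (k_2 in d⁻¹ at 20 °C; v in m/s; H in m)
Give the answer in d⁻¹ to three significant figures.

k_2 = 3.93 × 0.217^0.5 / 1.95^1.5 = 3.93 × 0.4658 / 2.723 = 0.6723 d⁻¹.

k_2 ≈ 0.672 d⁻¹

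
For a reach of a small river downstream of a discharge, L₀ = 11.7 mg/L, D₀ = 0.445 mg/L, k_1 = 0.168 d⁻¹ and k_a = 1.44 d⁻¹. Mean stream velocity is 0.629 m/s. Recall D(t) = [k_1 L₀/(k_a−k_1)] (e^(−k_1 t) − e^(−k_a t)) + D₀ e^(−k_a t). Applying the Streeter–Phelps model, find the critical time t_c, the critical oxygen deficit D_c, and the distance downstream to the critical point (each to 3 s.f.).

t_c ≈ 1.42 d; D_c ≈ 1.07 mg/L; x_c ≈ 77.3 km

At the critical point dD/dt = 0, so k_1 L₀ e^(−k_1 t) = k_a D. Substituting D(t) from the Streeter–Phelps equation and solving for t gives
t_c = ln[(k_a/k_1)(1 − D₀(k_a−k_1)/(k_1 L₀))] / (k_a−k_1).
Here k_a−k_1 = 1.272 d⁻¹ and 1 − D₀(k_a−k_1)/(k_1 L₀) = 1 − 0.445×1.272/(0.168×11.7) = 0.7120, so
t_c = ln(8.571 × 0.7120) / 1.272 = 1.809 / 1.272 = 1.422 d.
D_c = (k_1/k_a) L₀ e^(−k_1 t_c) = (0.168/1.44) × 11.7 × e^(−0.168×1.422) = 0.1167 × 11.7 × 0.7875 = 1.075 mg/L.
x_c = v t_c = 0.629 m/s × 1.422 d × 86400 s/d = 77280 m ≈ 77.3 km.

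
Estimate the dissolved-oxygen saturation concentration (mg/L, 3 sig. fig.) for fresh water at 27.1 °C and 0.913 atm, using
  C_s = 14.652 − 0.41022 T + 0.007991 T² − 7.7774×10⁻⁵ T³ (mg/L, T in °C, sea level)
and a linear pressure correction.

C_s ≈ 7.17 mg/L

At sea level: C_s = 14.652 − 0.41022×27.1 + 0.007991×27.1² − 7.7774×10⁻⁵×27.1³ = 7.856 mg/L.
Pressure correction: C_s' = 7.856 × 0.913 = 7.172 mg/L.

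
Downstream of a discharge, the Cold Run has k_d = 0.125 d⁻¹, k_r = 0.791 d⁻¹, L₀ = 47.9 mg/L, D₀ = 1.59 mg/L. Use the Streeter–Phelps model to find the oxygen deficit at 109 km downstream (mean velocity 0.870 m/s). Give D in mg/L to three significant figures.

Travel time t = x/v = 109 km / (0.870 m/s) = 109000 m / 0.870 m/s = 125300 s = 1.450 d.
k_d L₀/(k_r−k_d) = 0.125×47.9/(0.791−0.125) = 5.987/0.6660 = 8.990 mg/L.
e^(−k_d t) = e^(−0.125×1.450) = 0.8342; e^(−k_r t) = e^(−0.791×1.450) = 0.3176.
D = 8.990 × (0.8342 − 0.3176) + 1.59 × 0.3176 = 4.645 + 0.5050 = 5.150 mg/L.

D ≈ 5.15 mg/L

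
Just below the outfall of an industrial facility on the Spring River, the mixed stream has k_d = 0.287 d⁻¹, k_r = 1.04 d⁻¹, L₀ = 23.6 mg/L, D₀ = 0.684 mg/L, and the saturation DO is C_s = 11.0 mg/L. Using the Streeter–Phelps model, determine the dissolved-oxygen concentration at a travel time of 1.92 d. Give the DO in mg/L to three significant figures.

DO ≈ 6.94 mg/L

k_d L₀/(k_r−k_d) = 0.287×23.6/(1.04−0.287) = 6.773/0.7530 = 8.995 mg/L.
e^(−k_d t) = e^(−0.287×1.920) = 0.5764; e^(−k_r t) = e^(−1.04×1.920) = 0.1358.
D = 8.995 × (0.5764 − 0.1358) + 0.684 × 0.1358 = 3.963 + 0.09287 = 4.056 mg/L.
DO = C_s − D = 11.0 − 4.056 = 6.944 mg/L.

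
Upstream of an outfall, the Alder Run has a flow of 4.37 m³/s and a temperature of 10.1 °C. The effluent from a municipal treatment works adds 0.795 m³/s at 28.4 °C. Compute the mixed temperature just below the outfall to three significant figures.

12.9 °C

Flow-weighted mixing: C = (Q_r C_r + Q_w C_w)/(Q_r + Q_w)
= (4.37×10.1 + 0.795×28.4)/(4.37 + 0.795) = 66.72/5.165 = 12.92 °C.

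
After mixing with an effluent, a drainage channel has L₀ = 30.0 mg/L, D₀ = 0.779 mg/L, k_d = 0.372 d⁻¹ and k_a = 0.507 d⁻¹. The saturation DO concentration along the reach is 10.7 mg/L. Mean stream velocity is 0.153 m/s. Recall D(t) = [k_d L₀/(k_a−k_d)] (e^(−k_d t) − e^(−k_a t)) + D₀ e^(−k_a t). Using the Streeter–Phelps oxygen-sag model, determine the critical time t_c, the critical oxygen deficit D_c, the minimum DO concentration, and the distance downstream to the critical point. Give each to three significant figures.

t_c ≈ 2.22 d; D_c ≈ 9.63 mg/L; min DO ≈ 1.07 mg/L; x_c ≈ 29.4 km

t_c = [1/(k_a−k_d)] ln[(k_a/k_d)(1 − D₀(k_a−k_d)/(k_d L₀))]
= [1/(0.507−0.372)] ln[(0.507/0.372)(1 − 0.779×0.1350/(0.372×30.0))]
= (1/0.1350) ln[1.363 × 0.9906] = 7.407 × ln(1.350) = 7.407 × 0.3001 = 2.223 d.
L(t_c) = L₀ e^(−k_d t_c) = 30.0 × 0.4373 = 13.12 mg/L, and at the critical point k_a D_c = k_d L, so D_c = (0.372/0.507) × 13.12 = 9.626 mg/L.
Minimum DO = C_s − D_c = 10.7 − 9.626 = 1.074 mg/L.
x_c = v t_c = 0.153 m/s × 2.223 d × 86400 s/d = 29390 m ≈ 29.4 km.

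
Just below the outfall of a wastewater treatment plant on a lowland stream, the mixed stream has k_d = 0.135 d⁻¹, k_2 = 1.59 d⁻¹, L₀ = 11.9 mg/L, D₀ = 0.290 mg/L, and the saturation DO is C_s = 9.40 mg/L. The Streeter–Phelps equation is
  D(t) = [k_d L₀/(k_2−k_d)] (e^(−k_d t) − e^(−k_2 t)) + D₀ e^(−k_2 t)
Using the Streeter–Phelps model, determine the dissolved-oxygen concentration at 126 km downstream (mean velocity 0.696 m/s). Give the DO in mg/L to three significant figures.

Travel time t = x/v = 126 km / (0.696 m/s) = 126000 m / 0.696 m/s = 181000 s = 2.095 d.
k_d L₀/(k_2−k_d) = 0.135×11.9/(1.59−0.135) = 1.607/1.455 = 1.104 mg/L.
e^(−k_d t) = e^(−0.135×2.095) = 0.7536; e^(−k_2 t) = e^(−1.59×2.095) = 0.03574.
D = 1.104 × (0.7536 − 0.03574) + 0.290 × 0.03574 = 0.7926 + 0.01036 = 0.8030 mg/L.
DO = C_s − D = 9.40 − 0.8030 = 8.597 mg/L.

DO ≈ 8.60 mg/L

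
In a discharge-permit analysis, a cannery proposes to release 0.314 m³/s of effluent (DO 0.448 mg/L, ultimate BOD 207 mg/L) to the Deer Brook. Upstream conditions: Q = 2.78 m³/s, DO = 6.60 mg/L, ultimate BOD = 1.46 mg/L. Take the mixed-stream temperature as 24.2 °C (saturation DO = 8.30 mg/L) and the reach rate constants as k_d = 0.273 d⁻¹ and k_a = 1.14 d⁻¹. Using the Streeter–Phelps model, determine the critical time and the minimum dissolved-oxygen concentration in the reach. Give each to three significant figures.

t_c ≈ 1.19 d; minimum DO ≈ 4.43 mg/L

Mixed DO = (2.78×6.60 + 0.314×0.448)/(2.78+0.314) = 18.49/3.094 = 5.976 mg/L.
Mixed L₀ = (2.78×1.46 + 0.314×207)/(3.094) = 69.06/3.094 = 22.32 mg/L.
Initial deficit D₀ = C_s − DO₀ = 8.30 − 5.976 = 2.324 mg/L.
t_c = (1/0.8670) ln[(1.14/0.273)(1 − 2.324×0.8670/(0.273×22.32))] = 1.153 × ln(2.795) = 1.185 d.
D_c = (0.273/1.14) × 22.32 × e^(−0.273×1.185) = 0.2395 × 22.32 × 0.7235 = 3.867 mg/L.
Minimum DO = 8.30 − 3.867 = 4.433 mg/L.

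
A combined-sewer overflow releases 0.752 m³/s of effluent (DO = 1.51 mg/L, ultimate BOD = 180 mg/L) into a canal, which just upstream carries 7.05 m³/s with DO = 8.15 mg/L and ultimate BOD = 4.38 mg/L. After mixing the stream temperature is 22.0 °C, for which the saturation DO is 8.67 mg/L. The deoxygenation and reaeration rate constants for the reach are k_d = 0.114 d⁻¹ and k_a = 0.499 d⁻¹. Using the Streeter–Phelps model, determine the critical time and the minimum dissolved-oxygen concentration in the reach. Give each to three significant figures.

Mixed DO = (7.05×8.15 + 0.752×1.51)/(7.05+0.752) = 58.59/7.802 = 7.510 mg/L.
Mixed L₀ = (7.05×4.38 + 0.752×180)/(7.802) = 166.2/7.802 = 21.31 mg/L.
Initial deficit D₀ = C_s − DO₀ = 8.67 − 7.510 = 1.160 mg/L.
t_c = (1/0.3850) ln[(0.499/0.114)(1 − 1.160×0.3850/(0.114×21.31))] = 2.597 × ln(3.572) = 3.307 d.
D_c = (0.114/0.499) × 21.31 × e^(−0.114×3.307) = 0.2285 × 21.31 × 0.6859 = 3.339 mg/L.
Minimum DO = 8.67 − 3.339 = 5.331 mg/L.

t_c ≈ 3.31 d; minimum DO ≈ 5.33 mg/L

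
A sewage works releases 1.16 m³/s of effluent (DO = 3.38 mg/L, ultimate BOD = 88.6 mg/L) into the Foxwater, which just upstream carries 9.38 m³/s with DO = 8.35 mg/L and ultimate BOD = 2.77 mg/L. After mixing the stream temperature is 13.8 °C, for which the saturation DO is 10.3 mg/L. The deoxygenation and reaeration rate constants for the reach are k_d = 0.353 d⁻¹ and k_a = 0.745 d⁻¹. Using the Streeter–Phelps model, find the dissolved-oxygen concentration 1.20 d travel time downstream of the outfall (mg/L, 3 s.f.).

Mixed DO = (9.38×8.35 + 1.16×3.38)/(9.38+1.16) = 82.24/10.54 = 7.803 mg/L.
Mixed L₀ = (9.38×2.77 + 1.16×88.6)/(10.54) = 128.8/10.54 = 12.22 mg/L.
Initial deficit D₀ = C_s − DO₀ = 10.3 − 7.803 = 2.497 mg/L.
D(1.20) = [0.353×12.22/(0.745−0.353)](e^(−0.353×1.20) − e^(−0.745×1.20)) + 2.497 e^(−0.745×1.20)
= 11.00 × (0.6547 − 0.4090) + 2.497 × 0.4090 = 3.724 mg/L.
DO = 10.3 − 3.724 = 6.576 mg/L.

DO ≈ 6.58 mg/L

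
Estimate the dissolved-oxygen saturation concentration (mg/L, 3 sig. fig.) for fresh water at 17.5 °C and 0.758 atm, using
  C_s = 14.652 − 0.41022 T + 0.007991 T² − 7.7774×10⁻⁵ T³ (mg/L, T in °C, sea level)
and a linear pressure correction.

At sea level: C_s = 14.652 − 0.41022×17.5 + 0.007991×17.5² − 7.7774×10⁻⁵×17.5³ = 9.504 mg/L.
Pressure correction: C_s' = 9.504 × 0.758 = 7.204 mg/L.

C_s ≈ 7.20 mg/L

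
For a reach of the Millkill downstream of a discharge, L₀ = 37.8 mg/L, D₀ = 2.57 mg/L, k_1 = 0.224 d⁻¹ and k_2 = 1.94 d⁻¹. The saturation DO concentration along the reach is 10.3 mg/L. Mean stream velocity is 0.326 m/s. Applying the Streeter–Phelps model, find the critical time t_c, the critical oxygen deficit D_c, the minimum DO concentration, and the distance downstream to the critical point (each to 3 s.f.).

t_c = [1/(k_2−k_1)] ln[(k_2/k_1)(1 − D₀(k_2−k_1)/(k_1 L₀))]
= [1/(1.94−0.224)] ln[(1.94/0.224)(1 − 2.57×1.716/(0.224×37.8))]
= (1/1.716) ln[8.661 × 0.4792] = 0.5828 × ln(4.150) = 0.5828 × 1.423 = 0.8293 d.
D_c = (k_1/k_2) L₀ e^(−k_1 t_c) = (0.224/1.94) × 37.8 × e^(−0.224×0.8293) = 0.1155 × 37.8 × 0.8305 = 3.625 mg/L.
Minimum DO = C_s − D_c = 10.3 − 3.625 = 6.675 mg/L.
x_c = v t_c = 0.326 m/s × 0.8293 d × 86400 s/d = 23360 m ≈ 23.4 km.

t_c ≈ 0.829 d; D_c ≈ 3.62 mg/L; min DO ≈ 6.68 mg/L; x_c ≈ 23.4 km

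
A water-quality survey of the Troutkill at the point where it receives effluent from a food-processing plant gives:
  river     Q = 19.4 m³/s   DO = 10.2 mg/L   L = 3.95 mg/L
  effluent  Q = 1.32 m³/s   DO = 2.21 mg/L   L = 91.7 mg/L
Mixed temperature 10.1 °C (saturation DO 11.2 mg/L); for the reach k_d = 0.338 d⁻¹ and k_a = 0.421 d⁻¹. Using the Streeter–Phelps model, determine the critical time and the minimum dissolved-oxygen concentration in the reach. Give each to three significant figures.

t_c ≈ 2.17 d; minimum DO ≈ 7.52 mg/L

Mixed DO = (19.4×10.2 + 1.32×2.21)/(19.4+1.32) = 200.8/20.72 = 9.691 mg/L.
Mixed L₀ = (19.4×3.95 + 1.32×91.7)/(20.72) = 197.7/20.72 = 9.540 mg/L.
Initial deficit D₀ = C_s − DO₀ = 11.2 − 9.691 = 1.509 mg/L.
t_c = (1/0.08300) ln[(0.421/0.338)(1 − 1.509×0.08300/(0.338×9.540))] = 12.05 × ln(1.197) = 2.168 d.
D_c = (0.338/0.421) × 9.540 × e^(−0.338×2.168) = 0.8029 × 9.540 × 0.4805 = 3.680 mg/L.
Minimum DO = 11.2 − 3.680 = 7.520 mg/L.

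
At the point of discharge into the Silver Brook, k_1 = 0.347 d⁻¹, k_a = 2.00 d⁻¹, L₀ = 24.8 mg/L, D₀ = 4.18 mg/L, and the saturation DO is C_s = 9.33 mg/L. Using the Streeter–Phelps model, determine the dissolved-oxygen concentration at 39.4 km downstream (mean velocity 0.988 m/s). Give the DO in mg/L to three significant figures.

Travel time t = x/v = 39.4 km / (0.988 m/s) = 39400 m / 0.988 m/s = 39880 s = 0.4616 d.
k_1 L₀/(k_a−k_1) = 0.347×24.8/(2.00−0.347) = 8.606/1.653 = 5.206 mg/L.
e^(−k_1 t) = e^(−0.347×0.4616) = 0.8520; e^(−k_a t) = e^(−2.00×0.4616) = 0.3973.
D = 5.206 × (0.8520 − 0.3973) + 4.18 × 0.3973 = 2.367 + 1.661 = 4.028 mg/L.
DO = C_s − D = 9.33 − 4.028 = 5.302 mg/L.

DO ≈ 5.30 mg/L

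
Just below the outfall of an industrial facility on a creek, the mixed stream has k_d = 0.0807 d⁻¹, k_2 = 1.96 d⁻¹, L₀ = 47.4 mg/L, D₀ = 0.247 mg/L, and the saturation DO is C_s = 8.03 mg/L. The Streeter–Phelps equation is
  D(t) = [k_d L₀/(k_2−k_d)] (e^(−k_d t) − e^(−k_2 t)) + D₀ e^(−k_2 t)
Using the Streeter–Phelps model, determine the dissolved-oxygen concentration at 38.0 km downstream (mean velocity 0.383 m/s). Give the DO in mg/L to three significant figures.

Travel time t = x/v = 38.0 km / (0.383 m/s) = 38000 m / 0.383 m/s = 99220 s = 1.148 d.
k_d L₀/(k_2−k_d) = 0.0807×47.4/(1.96−0.0807) = 3.825/1.879 = 2.035 mg/L.
e^(−k_d t) = e^(−0.0807×1.148) = 0.9115; e^(−k_2 t) = e^(−1.96×1.148) = 0.1053.
D = 2.035 × (0.9115 − 0.1053) + 0.247 × 0.1053 = 1.641 + 0.02601 = 1.667 mg/L.
DO = C_s − D = 8.03 − 1.667 = 6.363 mg/L.

DO ≈ 6.36 mg/L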